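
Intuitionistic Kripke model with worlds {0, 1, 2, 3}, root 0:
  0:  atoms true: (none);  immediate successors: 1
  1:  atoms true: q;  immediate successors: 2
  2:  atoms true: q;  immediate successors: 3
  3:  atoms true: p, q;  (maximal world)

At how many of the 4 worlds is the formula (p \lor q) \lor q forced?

0: does not force it — 0 \nVdash (p \lor q) \lor q: neither disjunct is forced at 0.
1: forces it.
2: forces it.
3: forces it.
Worlds forcing the formula: {1, 2, 3}.

3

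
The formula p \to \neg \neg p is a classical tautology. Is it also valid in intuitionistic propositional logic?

This is double-negation introduction, which is intuitionistically derivable.
If a world forces p then every accessible world forces p (persistence), so none forces \neg p; hence \neg \neg p.

Yes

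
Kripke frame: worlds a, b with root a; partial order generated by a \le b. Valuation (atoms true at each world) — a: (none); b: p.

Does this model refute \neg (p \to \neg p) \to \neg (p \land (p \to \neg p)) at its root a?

a \Vdash \neg (p \to \neg p) \to \neg (p \land (p \to \neg p)): every world accessible from a that forces \neg (p \to \neg p) (namely a, b) also forces \neg (p \land (p \to \neg p)).
So the root a forces \neg (p \to \neg p) \to \neg (p \land (p \to \neg p)); the model is not a countermodel.

No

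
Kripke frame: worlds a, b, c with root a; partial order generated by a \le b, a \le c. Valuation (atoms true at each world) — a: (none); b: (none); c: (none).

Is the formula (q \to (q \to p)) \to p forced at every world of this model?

Not every world: a \nVdash (q \to (q \to p)) \to p.
a \nVdash (q \to (q \to p)) \to p: already at a itself, a \Vdash q \to (q \to p) but a \nVdash p.
a lacks atom p, so a \nVdash p.

No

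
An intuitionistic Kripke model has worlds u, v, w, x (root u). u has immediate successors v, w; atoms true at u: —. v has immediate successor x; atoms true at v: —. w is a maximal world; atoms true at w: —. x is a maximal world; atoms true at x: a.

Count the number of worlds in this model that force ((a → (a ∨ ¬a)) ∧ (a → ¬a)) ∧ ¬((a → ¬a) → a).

1

u: does not force it — u ⊮ ((a → (a ∨ ¬a)) ∧ (a → ¬a)) ∧ ¬((a → ¬a) → a) since u fails (a → (a ∨ ¬a)) ∧ (a → ¬a).
v: does not force it — v ⊮ ((a → (a ∨ ¬a)) ∧ (a → ¬a)) ∧ ¬((a → ¬a) → a) since v fails (a → (a ∨ ¬a)) ∧ (a → ¬a).
w: forces it.
x: does not force it.
Worlds forcing the formula: {w}.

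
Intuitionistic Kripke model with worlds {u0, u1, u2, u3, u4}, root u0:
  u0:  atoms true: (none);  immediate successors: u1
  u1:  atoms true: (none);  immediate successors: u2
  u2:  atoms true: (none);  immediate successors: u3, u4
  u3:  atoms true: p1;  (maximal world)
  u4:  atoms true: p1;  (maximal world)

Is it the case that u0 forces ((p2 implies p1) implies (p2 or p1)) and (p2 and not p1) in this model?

u0 does not force ((p2 implies p1) implies (p2 or p1)) and (p2 and not p1) since u0 fails (p2 implies p1) implies (p2 or p1).

No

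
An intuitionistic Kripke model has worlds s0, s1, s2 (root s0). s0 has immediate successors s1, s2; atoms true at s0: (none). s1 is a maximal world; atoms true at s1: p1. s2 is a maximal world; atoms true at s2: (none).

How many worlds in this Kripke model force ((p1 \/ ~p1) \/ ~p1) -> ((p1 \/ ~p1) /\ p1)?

s0: does not force it — s0 ||-/- ((p1 \/ ~p1) \/ ~p1) -> ((p1 \/ ~p1) /\ p1): at the accessible world s2, s2 ||- (p1 \/ ~p1) \/ ~p1 but s2 ||-/- (p1 \/ ~p1) /\ p1.
s1: forces it.
s2: does not force it — s2 ||-/- ((p1 \/ ~p1) \/ ~p1) -> ((p1 \/ ~p1) /\ p1): already at s2 itself, s2 ||- (p1 \/ ~p1) \/ ~p1 but s2 ||-/- (p1 \/ ~p1) /\ p1.
Worlds forcing the formula: {s1}.

1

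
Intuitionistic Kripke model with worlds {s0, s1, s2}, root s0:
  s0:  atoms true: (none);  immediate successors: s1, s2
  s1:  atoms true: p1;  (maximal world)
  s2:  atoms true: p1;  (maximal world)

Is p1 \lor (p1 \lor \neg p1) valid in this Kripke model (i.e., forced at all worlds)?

No

Not every world: s0 \nVdash p1 \lor (p1 \lor \neg p1).
s0 \nVdash p1 \lor (p1 \lor \neg p1): neither disjunct is forced at s0.
s0 lacks atom p1, so s0 \nVdash p1.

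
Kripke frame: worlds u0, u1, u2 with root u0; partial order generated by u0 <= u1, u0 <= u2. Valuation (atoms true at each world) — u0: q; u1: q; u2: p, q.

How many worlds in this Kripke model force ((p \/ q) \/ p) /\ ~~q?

3

u0: forces it.
u1: forces it.
u2: forces it.
Worlds forcing the formula: {u0, u1, u2}.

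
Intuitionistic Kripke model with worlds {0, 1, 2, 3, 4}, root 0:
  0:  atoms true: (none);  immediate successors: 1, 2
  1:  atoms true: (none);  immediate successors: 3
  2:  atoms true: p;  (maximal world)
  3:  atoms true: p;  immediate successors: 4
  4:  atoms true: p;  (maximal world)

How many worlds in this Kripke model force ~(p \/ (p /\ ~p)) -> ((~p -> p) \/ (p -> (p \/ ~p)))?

0: forces it.
1: forces it.
2: forces it.
3: forces it.
4: forces it.
Worlds forcing the formula: {0, 1, 2, 3, 4}.

5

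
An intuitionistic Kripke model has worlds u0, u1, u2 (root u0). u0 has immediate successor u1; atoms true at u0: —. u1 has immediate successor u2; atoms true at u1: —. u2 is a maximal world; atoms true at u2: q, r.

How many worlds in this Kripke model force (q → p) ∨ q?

1

u0: does not force it — u0 ⊮ (q → p) ∨ q: neither disjunct is forced at u0.
u1: does not force it — u1 ⊮ (q → p) ∨ q: neither disjunct is forced at u1.
u2: forces it.
Worlds forcing the formula: {u2}.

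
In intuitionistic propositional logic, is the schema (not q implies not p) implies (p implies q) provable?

This is the converse of contraposition, which is not intuitionistically valid.
A Kripke countermodel: worlds s0, s1; order generated by s0 <= s1; atoms true at each world — s0:{p}; s1:{p,q}.
s0 does not force (not q implies not p) implies (p implies q): already at s0 itself, s0 forces not q implies not p but s0 does not force p implies q.
s0 does not force p implies q: already at s0 itself, s0 forces p but s0 does not force q.
s0 lacks atom q, so s0 does not force q.
So the root s0 does not force the formula.

No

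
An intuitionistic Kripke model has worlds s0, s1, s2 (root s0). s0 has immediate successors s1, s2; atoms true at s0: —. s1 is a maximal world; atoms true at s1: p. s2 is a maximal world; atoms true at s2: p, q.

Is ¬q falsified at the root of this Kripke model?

s0 ⊮ ¬q since s2 is accessible from s0 and s2 ⊩ q.
So the root s0 does not force ¬q; the model is a countermodel.

Yes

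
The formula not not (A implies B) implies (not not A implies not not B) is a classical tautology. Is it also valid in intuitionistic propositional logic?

Yes

This is the distribution of double negation over implication, which is intuitionistically derivable.
Assume not not (A implies B) and not not A; suppose not B. Then A implies B would give not A (by contraposition), contradicting not not A; so not (A implies B), contradicting not not (A implies B). Hence not not B.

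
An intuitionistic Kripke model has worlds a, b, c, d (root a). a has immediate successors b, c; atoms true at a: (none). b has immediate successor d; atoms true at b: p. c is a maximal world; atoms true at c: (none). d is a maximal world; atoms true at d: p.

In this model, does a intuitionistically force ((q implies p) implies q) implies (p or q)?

a forces ((q implies p) implies q) implies (p or q) vacuously: no world accessible from a forces the antecedent (q implies p) implies q.

Yes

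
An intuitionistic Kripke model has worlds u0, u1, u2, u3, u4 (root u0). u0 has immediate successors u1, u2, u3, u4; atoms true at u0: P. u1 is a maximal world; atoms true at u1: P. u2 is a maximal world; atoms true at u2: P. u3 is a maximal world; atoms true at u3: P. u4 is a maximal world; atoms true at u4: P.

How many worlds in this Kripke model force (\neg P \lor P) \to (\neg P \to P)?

u0: forces it.
u1: forces it.
u2: forces it.
u3: forces it.
u4: forces it.
Worlds forcing the formula: {u0, u1, u2, u3, u4}.

5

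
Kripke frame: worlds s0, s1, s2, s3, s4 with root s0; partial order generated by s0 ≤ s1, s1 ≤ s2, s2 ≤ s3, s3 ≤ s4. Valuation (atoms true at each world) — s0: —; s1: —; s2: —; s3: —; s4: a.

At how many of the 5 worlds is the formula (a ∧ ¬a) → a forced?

5

s0: forces it.
s1: forces it.
s2: forces it.
s3: forces it.
s4: forces it.
Worlds forcing the formula: {s0, s1, s2, s3, s4}.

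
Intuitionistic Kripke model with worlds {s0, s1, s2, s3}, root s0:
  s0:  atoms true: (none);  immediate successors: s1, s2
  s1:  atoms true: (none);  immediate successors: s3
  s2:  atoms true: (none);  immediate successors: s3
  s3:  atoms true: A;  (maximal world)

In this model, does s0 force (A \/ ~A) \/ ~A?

No

s0 ||-/- (A \/ ~A) \/ ~A: neither disjunct is forced at s0.
s0 ||-/- A \/ ~A: neither disjunct is forced at s0.
s0 lacks atom A, so s0 ||-/- A.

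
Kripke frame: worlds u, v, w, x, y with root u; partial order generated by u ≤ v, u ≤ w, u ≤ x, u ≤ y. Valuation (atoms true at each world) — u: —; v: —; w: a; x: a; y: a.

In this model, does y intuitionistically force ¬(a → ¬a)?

Yes

y ⊩ ¬(a → ¬a): no world accessible from y forces a → ¬a.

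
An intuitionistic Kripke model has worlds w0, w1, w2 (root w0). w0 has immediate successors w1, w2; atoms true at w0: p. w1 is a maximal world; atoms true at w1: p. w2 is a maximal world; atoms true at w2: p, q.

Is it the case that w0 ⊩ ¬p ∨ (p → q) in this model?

w0 ⊮ ¬p ∨ (p → q): neither disjunct is forced at w0.
w0 ⊮ ¬p since w0 is accessible from w0 and w0 ⊩ p.

No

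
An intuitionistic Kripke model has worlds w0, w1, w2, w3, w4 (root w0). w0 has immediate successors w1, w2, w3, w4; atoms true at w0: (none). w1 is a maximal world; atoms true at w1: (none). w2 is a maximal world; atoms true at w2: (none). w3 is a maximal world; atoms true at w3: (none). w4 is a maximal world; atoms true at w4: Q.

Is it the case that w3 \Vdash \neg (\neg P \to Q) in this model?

Yes

w3 \Vdash \neg (\neg P \to Q): no world accessible from w3 forces \neg P \to Q.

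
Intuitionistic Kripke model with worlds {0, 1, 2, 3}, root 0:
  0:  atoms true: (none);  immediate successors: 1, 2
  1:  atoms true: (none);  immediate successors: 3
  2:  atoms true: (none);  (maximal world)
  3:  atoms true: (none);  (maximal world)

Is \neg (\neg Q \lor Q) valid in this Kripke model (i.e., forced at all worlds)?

Not every world: 0 \nVdash \neg (\neg Q \lor Q).
0 \nVdash \neg (\neg Q \lor Q) since 0 is accessible from 0 and 0 \Vdash \neg Q \lor Q.
0 \Vdash \neg Q \lor Q via the disjunct \neg Q.

No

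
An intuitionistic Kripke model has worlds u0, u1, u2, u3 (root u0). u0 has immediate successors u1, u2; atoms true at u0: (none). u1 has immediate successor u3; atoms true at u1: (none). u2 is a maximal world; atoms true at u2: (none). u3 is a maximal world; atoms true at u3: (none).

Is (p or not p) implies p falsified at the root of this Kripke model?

u0 does not force (p or not p) implies p: already at u0 itself, u0 forces p or not p but u0 does not force p.
u0 lacks atom p, so u0 does not force p.
So the root u0 does not force (p or not p) implies p; the model is a countermodel.

Yes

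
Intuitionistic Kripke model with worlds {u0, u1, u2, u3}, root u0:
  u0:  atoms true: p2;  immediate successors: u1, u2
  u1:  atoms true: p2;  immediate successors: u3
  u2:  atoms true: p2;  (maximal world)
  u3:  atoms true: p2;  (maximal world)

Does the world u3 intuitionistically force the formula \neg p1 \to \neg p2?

No

u3 \nVdash \neg p1 \to \neg p2: already at u3 itself, u3 \Vdash \neg p1 but u3 \nVdash \neg p2.
u3 \nVdash \neg p2 since u3 is accessible from u3 and u3 \Vdash p2.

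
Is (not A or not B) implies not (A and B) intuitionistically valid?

This is a constructively valid De Morgan direction (disjunction of negations to negated conjunction), which is intuitionistically derivable.
If not A holds at a world then no accessible world forces A, hence none forces A and B; likewise for not B.

Yes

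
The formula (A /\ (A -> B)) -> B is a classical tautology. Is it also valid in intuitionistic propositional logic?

Yes

This is modus ponens in implicational form, which is intuitionistically derivable.
If a world forces A and A -> B, then applying the implication at that world (which is accessible from itself) gives B.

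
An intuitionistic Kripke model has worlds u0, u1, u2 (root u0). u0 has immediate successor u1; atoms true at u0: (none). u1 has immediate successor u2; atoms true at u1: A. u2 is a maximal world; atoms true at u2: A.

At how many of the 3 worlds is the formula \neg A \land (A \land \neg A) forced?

u0: does not force it — u0 \nVdash \neg A \land (A \land \neg A) since u0 fails \neg A.
u1: does not force it.
u2: does not force it.
Worlds forcing the formula: { }.

0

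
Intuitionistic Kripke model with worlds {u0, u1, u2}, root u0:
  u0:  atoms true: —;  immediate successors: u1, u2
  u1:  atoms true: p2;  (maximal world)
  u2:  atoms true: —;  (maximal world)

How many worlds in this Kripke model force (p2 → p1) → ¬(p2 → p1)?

1

u0: does not force it — u0 ⊮ (p2 → p1) → ¬(p2 → p1): at the accessible world u2, u2 ⊩ p2 → p1 but u2 ⊮ ¬(p2 → p1).
u1: forces it.
u2: does not force it.
Worlds forcing the formula: {u1}.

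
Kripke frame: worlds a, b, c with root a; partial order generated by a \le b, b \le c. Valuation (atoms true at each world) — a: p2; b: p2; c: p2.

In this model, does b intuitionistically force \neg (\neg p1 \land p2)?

No

b \nVdash \neg (\neg p1 \land p2) since b is accessible from b and b \Vdash \neg p1 \land p2.
b \Vdash \neg p1 \land p2 since b forces both conjuncts.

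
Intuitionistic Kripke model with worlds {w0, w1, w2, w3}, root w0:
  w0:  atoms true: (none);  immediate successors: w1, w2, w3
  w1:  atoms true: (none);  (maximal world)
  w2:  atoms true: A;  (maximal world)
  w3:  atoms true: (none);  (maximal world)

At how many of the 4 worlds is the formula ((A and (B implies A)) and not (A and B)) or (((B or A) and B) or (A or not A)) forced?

3

w0: does not force it — w0 does not force ((A and (B implies A)) and not (A and B)) or (((B or A) and B) or (A or not A)): neither disjunct is forced at w0.
w1: forces it.
w2: forces it.
w3: forces it.
Worlds forcing the formula: {w1, w2, w3}.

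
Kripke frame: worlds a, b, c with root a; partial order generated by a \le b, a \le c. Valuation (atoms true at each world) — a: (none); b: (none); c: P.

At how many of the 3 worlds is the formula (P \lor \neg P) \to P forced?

a: does not force it — a \nVdash (P \lor \neg P) \to P: at the accessible world b, b \Vdash P \lor \neg P but b \nVdash P.
b: does not force it.
c: forces it.
Worlds forcing the formula: {c}.

1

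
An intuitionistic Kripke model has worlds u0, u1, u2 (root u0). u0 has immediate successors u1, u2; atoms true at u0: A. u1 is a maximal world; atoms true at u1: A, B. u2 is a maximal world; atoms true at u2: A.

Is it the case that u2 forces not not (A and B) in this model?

No

u2 does not force not not (A and B) since u2 is accessible from u2 and u2 forces not (A and B).
u2 forces not (A and B): no world accessible from u2 forces A and B.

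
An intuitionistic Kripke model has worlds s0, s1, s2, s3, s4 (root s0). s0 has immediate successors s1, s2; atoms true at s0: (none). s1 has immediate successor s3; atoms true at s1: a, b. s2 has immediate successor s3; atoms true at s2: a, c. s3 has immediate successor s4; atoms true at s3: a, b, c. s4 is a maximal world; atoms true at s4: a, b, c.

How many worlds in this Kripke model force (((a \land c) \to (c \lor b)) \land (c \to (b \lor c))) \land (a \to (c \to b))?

s0: does not force it — s0 \nVdash (((a \land c) \to (c \lor b)) \land (c \to (b \lor c))) \land (a \to (c \to b)) since s0 fails a \to (c \to b).
s1: forces it.
s2: does not force it.
s3: forces it.
s4: forces it.
Worlds forcing the formula: {s1, s3, s4}.

3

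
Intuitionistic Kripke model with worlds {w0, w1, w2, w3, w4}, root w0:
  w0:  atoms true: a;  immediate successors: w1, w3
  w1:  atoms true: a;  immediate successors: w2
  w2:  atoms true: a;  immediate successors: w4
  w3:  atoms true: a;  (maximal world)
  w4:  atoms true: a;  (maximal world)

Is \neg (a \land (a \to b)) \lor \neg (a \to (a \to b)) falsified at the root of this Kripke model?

w0 \Vdash \neg (a \land (a \to b)) \lor \neg (a \to (a \to b)) via the disjunct \neg (a \land (a \to b)).
So the root w0 forces \neg (a \land (a \to b)) \lor \neg (a \to (a \to b)); the model is not a countermodel.

No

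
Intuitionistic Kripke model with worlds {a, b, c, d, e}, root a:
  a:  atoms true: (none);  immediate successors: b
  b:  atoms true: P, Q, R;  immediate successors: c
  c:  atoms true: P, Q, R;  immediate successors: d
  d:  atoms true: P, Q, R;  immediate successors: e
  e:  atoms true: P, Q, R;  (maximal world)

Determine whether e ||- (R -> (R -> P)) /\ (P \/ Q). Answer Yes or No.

e ||- (R -> (R -> P)) /\ (P \/ Q) since e forces both conjuncts.

Yes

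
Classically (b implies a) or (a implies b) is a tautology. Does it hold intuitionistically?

This is the Gödel–Dummett linearity axiom, which is not intuitionistically valid.
A Kripke countermodel: worlds u0, u1, u2; order generated by u0 <= u1, u0 <= u2; atoms true at each world — u0:{}; u1:{b}; u2:{a}.
u0 does not force (b implies a) or (a implies b): neither disjunct is forced at u0.
u0 does not force b implies a: at the accessible world u1, u1 forces b but u1 does not force a.
u1 lacks atom a, so u1 does not force a.
So the root u0 does not force the formula.

No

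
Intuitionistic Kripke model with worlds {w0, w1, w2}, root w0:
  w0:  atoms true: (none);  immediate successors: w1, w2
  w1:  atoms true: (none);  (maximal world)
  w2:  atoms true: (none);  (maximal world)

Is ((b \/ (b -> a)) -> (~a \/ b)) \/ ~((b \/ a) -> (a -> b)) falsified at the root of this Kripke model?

w0 ||- ((b \/ (b -> a)) -> (~a \/ b)) \/ ~((b \/ a) -> (a -> b)) via the disjunct (b \/ (b -> a)) -> (~a \/ b).
So the root w0 forces ((b \/ (b -> a)) -> (~a \/ b)) \/ ~((b \/ a) -> (a -> b)); the model is not a countermodel.

No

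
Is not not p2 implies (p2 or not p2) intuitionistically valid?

No

This is a variant of double-negation elimination (deriving excluded middle from double negation), which is not intuitionistically valid.
A Kripke countermodel: worlds u, v; order generated by u <= v; atoms true at each world — u:{}; v:{p2}.
u does not force not not p2 implies (p2 or not p2): already at u itself, u forces not not p2 but u does not force p2 or not p2.
u does not force p2 or not p2: neither disjunct is forced at u.
u lacks atom p2, so u does not force p2.
So the root u does not force the formula.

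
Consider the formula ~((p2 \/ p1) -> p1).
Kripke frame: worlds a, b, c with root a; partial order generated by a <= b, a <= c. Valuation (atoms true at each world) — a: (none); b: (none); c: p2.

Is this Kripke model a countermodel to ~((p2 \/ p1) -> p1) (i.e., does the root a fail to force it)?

Yes

a ||-/- ~((p2 \/ p1) -> p1) since b is accessible from a and b ||- (p2 \/ p1) -> p1.
b ||- (p2 \/ p1) -> p1 vacuously: no world accessible from b forces the antecedent p2 \/ p1.
So the root a does not force ~((p2 \/ p1) -> p1); the model is a countermodel.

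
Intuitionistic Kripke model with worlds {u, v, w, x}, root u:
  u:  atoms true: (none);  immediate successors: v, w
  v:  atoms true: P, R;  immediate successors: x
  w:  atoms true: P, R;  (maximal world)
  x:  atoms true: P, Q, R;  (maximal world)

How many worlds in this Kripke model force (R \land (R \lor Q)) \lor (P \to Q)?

3

u: does not force it — u \nVdash (R \land (R \lor Q)) \lor (P \to Q): neither disjunct is forced at u.
v: forces it.
w: forces it.
x: forces it.
Worlds forcing the formula: {v, w, x}.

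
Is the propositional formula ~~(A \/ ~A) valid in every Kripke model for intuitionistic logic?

This is the double negation of excluded middle, which is intuitionistically derivable.
Assuming ~(A \/ ~A): from A we'd get A \/ ~A, so ~A; but then A \/ ~A again — contradiction. Hence ~~(A \/ ~A).

Yes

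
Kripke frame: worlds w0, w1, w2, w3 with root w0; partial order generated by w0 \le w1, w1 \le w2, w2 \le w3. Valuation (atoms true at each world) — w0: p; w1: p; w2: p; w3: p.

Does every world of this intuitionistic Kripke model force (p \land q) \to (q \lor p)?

w0 \Vdash (p \land q) \to (q \lor p) vacuously: no world accessible from w0 forces the antecedent p \land q.
Since the root w0 forces (p \land q) \to (q \lor p) and forcing is persistent (monotone upward), every world forces it.

Yes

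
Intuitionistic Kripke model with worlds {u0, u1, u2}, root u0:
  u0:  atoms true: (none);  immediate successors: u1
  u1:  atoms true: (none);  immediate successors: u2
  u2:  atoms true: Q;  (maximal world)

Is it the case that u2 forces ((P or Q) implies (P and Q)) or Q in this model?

u2 forces ((P or Q) implies (P and Q)) or Q via the disjunct Q.

Yes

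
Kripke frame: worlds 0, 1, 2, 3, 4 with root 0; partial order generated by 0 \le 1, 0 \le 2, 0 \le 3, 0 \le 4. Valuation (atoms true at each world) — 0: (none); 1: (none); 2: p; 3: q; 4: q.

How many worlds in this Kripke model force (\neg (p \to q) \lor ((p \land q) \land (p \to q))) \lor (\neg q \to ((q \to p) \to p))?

3

0: does not force it — 0 \nVdash (\neg (p \to q) \lor ((p \land q) \land (p \to q))) \lor (\neg q \to ((q \to p) \to p)): neither disjunct is forced at 0.
1: does not force it — 1 \nVdash (\neg (p \to q) \lor ((p \land q) \land (p \to q))) \lor (\neg q \to ((q \to p) \to p)): neither disjunct is forced at 1.
2: forces it.
3: forces it.
4: forces it.
Worlds forcing the formula: {2, 3, 4}.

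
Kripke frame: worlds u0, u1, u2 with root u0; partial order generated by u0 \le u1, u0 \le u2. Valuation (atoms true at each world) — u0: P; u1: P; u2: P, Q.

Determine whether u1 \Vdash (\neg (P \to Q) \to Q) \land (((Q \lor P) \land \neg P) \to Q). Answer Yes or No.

No

u1 \nVdash (\neg (P \to Q) \to Q) \land (((Q \lor P) \land \neg P) \to Q) since u1 fails \neg (P \to Q) \to Q.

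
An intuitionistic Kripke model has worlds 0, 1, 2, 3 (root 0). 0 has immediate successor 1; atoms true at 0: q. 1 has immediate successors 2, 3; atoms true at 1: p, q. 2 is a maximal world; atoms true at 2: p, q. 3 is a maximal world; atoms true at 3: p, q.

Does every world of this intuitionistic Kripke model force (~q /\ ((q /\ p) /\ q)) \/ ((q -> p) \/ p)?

No

Not every world: 0 ||-/- (~q /\ ((q /\ p) /\ q)) \/ ((q -> p) \/ p).
0 ||-/- (~q /\ ((q /\ p) /\ q)) \/ ((q -> p) \/ p): neither disjunct is forced at 0.
0 ||-/- ~q /\ ((q /\ p) /\ q) since 0 fails ~q.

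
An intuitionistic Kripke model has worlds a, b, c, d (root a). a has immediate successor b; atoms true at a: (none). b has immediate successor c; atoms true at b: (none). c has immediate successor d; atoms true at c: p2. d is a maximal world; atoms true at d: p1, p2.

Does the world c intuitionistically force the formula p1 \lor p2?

Yes

c \Vdash p1 \lor p2 via the disjunct p2.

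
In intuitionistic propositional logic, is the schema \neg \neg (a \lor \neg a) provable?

Yes

This is the double negation of excluded middle, which is intuitionistically derivable.
Assuming \neg (a \lor \neg a): from a we'd get a \lor \neg a, so \neg a; but then a \lor \neg a again — contradiction. Hence \neg \neg (a \lor \neg a).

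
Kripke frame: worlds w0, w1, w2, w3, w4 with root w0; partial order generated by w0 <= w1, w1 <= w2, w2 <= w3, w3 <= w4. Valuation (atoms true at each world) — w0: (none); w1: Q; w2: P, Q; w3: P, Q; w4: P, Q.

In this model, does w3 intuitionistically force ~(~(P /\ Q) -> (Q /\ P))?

No

w3 ||-/- ~(~(P /\ Q) -> (Q /\ P)) since w3 is accessible from w3 and w3 ||- ~(P /\ Q) -> (Q /\ P).
w3 ||- ~(P /\ Q) -> (Q /\ P) vacuously: no world accessible from w3 forces the antecedent ~(P /\ Q).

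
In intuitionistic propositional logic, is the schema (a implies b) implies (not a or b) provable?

No

This is the material-implication-as-disjunction principle, which is not intuitionistically valid.
A Kripke countermodel: worlds u, v; order generated by u <= v; atoms true at each world — u:{}; v:{a,b}.
u does not force (a implies b) implies (not a or b): already at u itself, u forces a implies b but u does not force not a or b.
u does not force not a or b: neither disjunct is forced at u.
u does not force not a since v is accessible from u and v forces a.
So the root u does not force the formula.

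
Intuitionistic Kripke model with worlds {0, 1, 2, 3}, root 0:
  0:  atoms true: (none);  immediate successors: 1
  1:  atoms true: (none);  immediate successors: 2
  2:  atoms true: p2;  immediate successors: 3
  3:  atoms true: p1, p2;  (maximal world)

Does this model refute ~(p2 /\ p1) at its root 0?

0 ||-/- ~(p2 /\ p1) since 3 is accessible from 0 and 3 ||- p2 /\ p1.
3 ||- p2 /\ p1 since 3 forces both conjuncts.
So the root 0 does not force ~(p2 /\ p1); the model is a countermodel.

Yes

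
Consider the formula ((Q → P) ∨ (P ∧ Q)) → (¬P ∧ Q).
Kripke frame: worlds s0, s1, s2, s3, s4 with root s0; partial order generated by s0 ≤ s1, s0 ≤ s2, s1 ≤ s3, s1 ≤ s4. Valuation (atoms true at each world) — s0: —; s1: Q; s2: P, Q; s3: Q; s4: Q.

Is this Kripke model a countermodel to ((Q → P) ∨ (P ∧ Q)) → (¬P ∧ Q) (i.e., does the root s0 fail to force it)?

Yes

s0 ⊮ ((Q → P) ∨ (P ∧ Q)) → (¬P ∧ Q): at the accessible world s2, s2 ⊩ (Q → P) ∨ (P ∧ Q) but s2 ⊮ ¬P ∧ Q.
s2 ⊮ ¬P ∧ Q since s2 fails ¬P.
So the root s0 does not force ((Q → P) ∨ (P ∧ Q)) → (¬P ∧ Q); the model is a countermodel.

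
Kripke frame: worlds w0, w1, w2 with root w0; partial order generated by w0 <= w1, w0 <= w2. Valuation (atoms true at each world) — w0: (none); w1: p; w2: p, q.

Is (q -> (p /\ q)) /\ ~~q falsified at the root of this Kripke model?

w0 ||-/- (q -> (p /\ q)) /\ ~~q since w0 fails ~~q.
So the root w0 does not force (q -> (p /\ q)) /\ ~~q; the model is a countermodel.

Yes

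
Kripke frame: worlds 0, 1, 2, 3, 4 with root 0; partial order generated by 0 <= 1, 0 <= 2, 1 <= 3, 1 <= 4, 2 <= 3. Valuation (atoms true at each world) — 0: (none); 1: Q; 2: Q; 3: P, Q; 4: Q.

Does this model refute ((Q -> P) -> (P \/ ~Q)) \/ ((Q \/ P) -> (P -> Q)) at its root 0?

No

0 ||- ((Q -> P) -> (P \/ ~Q)) \/ ((Q \/ P) -> (P -> Q)) via the disjunct (Q -> P) -> (P \/ ~Q).
So the root 0 forces ((Q -> P) -> (P \/ ~Q)) \/ ((Q \/ P) -> (P -> Q)); the model is not a countermodel.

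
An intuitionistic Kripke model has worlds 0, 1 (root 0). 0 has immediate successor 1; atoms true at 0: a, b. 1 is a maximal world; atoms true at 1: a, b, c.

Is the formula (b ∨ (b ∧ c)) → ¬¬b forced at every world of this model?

0 ⊩ (b ∨ (b ∧ c)) → ¬¬b: every world accessible from 0 that forces b ∨ (b ∧ c) (namely 0, 1) also forces ¬¬b.
Since the root 0 forces (b ∨ (b ∧ c)) → ¬¬b and forcing is persistent (monotone upward), every world forces it.

Yes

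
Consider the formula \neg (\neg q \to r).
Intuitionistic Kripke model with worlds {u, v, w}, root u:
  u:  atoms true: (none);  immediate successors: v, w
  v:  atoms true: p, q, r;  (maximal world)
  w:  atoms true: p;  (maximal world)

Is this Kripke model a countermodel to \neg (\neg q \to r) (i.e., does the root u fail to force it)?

Yes

u \nVdash \neg (\neg q \to r) since v is accessible from u and v \Vdash \neg q \to r.
v \Vdash \neg q \to r vacuously: no world accessible from v forces the antecedent \neg q.
So the root u does not force \neg (\neg q \to r); the model is a countermodel.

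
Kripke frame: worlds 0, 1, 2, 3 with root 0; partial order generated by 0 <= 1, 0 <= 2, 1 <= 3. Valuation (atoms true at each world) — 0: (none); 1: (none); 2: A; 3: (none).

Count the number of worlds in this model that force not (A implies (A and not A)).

0: does not force it — 0 does not force not (A implies (A and not A)) since 1 is accessible from 0 and 1 forces A implies (A and not A).
1: does not force it.
2: forces it.
3: does not force it.
Worlds forcing the formula: {2}.

1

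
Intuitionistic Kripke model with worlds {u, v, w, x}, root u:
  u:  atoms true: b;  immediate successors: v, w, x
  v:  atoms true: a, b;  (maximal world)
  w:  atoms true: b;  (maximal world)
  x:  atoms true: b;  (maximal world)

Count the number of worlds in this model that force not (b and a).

2

u: does not force it — u does not force not (b and a) since v is accessible from u and v forces b and a.
v: does not force it.
w: forces it.
x: forces it.
Worlds forcing the formula: {w, x}.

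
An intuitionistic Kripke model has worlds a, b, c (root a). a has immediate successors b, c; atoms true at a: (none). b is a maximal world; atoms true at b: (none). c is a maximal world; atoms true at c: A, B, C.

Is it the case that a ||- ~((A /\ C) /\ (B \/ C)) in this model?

a ||-/- ~((A /\ C) /\ (B \/ C)) since c is accessible from a and c ||- (A /\ C) /\ (B \/ C).
c ||- (A /\ C) /\ (B \/ C) since c forces both conjuncts.

No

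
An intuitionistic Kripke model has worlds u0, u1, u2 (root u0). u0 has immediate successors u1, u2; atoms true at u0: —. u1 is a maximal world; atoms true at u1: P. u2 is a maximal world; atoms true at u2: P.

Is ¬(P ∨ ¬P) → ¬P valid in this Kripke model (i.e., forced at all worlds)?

Yes

u0 ⊩ ¬(P ∨ ¬P) → ¬P vacuously: no world accessible from u0 forces the antecedent ¬(P ∨ ¬P).
Since the root u0 forces ¬(P ∨ ¬P) → ¬P and forcing is persistent (monotone upward), every world forces it.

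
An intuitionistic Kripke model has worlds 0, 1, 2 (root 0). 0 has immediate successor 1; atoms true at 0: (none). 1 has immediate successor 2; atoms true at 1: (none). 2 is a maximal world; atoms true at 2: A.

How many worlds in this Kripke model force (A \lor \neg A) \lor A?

1

0: does not force it — 0 \nVdash (A \lor \neg A) \lor A: neither disjunct is forced at 0.
1: does not force it — 1 \nVdash (A \lor \neg A) \lor A: neither disjunct is forced at 1.
2: forces it.
Worlds forcing the formula: {2}.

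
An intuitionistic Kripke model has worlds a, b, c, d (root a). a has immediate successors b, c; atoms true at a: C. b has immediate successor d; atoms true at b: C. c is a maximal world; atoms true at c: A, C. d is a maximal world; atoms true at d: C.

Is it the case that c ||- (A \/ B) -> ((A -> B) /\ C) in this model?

c ||-/- (A \/ B) -> ((A -> B) /\ C): already at c itself, c ||- A \/ B but c ||-/- (A -> B) /\ C.
c ||-/- (A -> B) /\ C since c fails A -> B.

No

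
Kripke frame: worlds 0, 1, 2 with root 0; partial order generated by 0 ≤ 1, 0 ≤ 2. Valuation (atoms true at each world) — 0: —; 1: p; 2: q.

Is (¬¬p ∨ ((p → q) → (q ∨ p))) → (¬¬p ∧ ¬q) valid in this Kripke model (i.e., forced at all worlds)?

Not every world: 0 ⊮ (¬¬p ∨ ((p → q) → (q ∨ p))) → (¬¬p ∧ ¬q).
0 ⊮ (¬¬p ∨ ((p → q) → (q ∨ p))) → (¬¬p ∧ ¬q): already at 0 itself, 0 ⊩ ¬¬p ∨ ((p → q) → (q ∨ p)) but 0 ⊮ ¬¬p ∧ ¬q.
0 ⊮ ¬¬p ∧ ¬q since 0 fails ¬¬p.

No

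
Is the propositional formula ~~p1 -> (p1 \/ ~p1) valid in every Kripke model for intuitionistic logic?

This is a variant of double-negation elimination (deriving excluded middle from double negation), which is not intuitionistically valid.
A Kripke countermodel: worlds w0, w1; order generated by w0 <= w1; atoms true at each world — w0:{}; w1:{p1}.
w0 ||-/- ~~p1 -> (p1 \/ ~p1): already at w0 itself, w0 ||- ~~p1 but w0 ||-/- p1 \/ ~p1.
w0 ||-/- p1 \/ ~p1: neither disjunct is forced at w0.
w0 lacks atom p1, so w0 ||-/- p1.
So the root w0 does not force the formula.

No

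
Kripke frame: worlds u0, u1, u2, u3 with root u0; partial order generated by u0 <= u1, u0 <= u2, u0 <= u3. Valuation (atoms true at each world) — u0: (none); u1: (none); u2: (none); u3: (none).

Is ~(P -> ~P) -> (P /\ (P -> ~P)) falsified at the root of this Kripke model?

No

u0 ||- ~(P -> ~P) -> (P /\ (P -> ~P)) vacuously: no world accessible from u0 forces the antecedent ~(P -> ~P).
So the root u0 forces ~(P -> ~P) -> (P /\ (P -> ~P)); the model is not a countermodel.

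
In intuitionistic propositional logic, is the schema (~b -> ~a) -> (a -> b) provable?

No

This is the converse of contraposition, which is not intuitionistically valid.
A Kripke countermodel: worlds s0, s1; order generated by s0 <= s1; atoms true at each world — s0:{a}; s1:{a,b}.
s0 ||-/- (~b -> ~a) -> (a -> b): already at s0 itself, s0 ||- ~b -> ~a but s0 ||-/- a -> b.
s0 ||-/- a -> b: already at s0 itself, s0 ||- a but s0 ||-/- b.
s0 lacks atom b, so s0 ||-/- b.
So the root s0 does not force the formula.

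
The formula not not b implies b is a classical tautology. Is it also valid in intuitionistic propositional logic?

No

This is double-negation elimination, which is not intuitionistically valid.
A Kripke countermodel: worlds w0, w1; order generated by w0 <= w1; atoms true at each world — w0:{}; w1:{b}.
w0 does not force not not b implies b: already at w0 itself, w0 forces not not b but w0 does not force b.
w0 lacks atom b, so w0 does not force b.
So the root w0 does not force the formula.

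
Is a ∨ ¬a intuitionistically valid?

No

This is the law of excluded middle, which is not intuitionistically valid.
A Kripke countermodel: worlds s0, s1; order generated by s0 ≤ s1; atoms true at each world — s0:{}; s1:{a}.
s0 ⊮ a ∨ ¬a: neither disjunct is forced at s0.
s0 lacks atom a, so s0 ⊮ a.
So the root s0 does not force the formula.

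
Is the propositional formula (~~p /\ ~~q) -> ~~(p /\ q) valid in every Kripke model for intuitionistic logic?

Yes

This is the distribution of double negation over conjunction, which is intuitionistically derivable.
Assume ~~p, ~~q, and ~(p /\ q). From p we'd get ~q (since p /\ q is refuted), contradicting ~~q; so ~p, contradicting ~~p.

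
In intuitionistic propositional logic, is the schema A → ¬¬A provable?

This is double-negation introduction, which is intuitionistically derivable.
If a world forces A then every accessible world forces A (persistence), so none forces ¬A; hence ¬¬A.

Yes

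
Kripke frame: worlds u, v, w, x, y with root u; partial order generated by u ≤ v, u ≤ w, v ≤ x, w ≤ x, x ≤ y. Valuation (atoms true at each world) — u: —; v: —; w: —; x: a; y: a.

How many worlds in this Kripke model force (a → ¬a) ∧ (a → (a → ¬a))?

u: does not force it — u ⊮ (a → ¬a) ∧ (a → (a → ¬a)) since u fails a → ¬a.
v: does not force it — v ⊮ (a → ¬a) ∧ (a → (a → ¬a)) since v fails a → ¬a.
w: does not force it.
x: does not force it.
y: does not force it.
Worlds forcing the formula: { }.

0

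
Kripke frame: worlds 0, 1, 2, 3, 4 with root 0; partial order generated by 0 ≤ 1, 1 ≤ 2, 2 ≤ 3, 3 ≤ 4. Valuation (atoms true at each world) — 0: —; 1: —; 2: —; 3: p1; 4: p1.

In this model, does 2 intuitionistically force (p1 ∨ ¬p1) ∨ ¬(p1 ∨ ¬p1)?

No

2 ⊮ (p1 ∨ ¬p1) ∨ ¬(p1 ∨ ¬p1): neither disjunct is forced at 2.
2 ⊮ p1 ∨ ¬p1: neither disjunct is forced at 2.
2 lacks atom p1, so 2 ⊮ p1.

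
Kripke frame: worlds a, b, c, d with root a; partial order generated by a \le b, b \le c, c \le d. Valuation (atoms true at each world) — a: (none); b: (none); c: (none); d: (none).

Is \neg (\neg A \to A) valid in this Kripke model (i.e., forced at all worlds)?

a \Vdash \neg (\neg A \to A): no world accessible from a forces \neg A \to A.
Since the root a forces \neg (\neg A \to A) and forcing is persistent (monotone upward), every world forces it.

Yes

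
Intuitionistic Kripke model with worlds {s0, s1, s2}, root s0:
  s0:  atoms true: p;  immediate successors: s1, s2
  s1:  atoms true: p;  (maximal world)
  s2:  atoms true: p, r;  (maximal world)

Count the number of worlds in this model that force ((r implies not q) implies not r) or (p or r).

s0: forces it.
s1: forces it.
s2: forces it.
Worlds forcing the formula: {s0, s1, s2}.

3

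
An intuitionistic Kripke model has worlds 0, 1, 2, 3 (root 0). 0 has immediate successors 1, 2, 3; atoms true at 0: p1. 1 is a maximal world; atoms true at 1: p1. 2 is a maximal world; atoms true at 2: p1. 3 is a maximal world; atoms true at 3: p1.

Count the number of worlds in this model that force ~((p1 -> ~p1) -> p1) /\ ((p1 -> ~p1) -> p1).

0: does not force it — 0 ||-/- ~((p1 -> ~p1) -> p1) /\ ((p1 -> ~p1) -> p1) since 0 fails ~((p1 -> ~p1) -> p1).
1: does not force it — 1 ||-/- ~((p1 -> ~p1) -> p1) /\ ((p1 -> ~p1) -> p1) since 1 fails ~((p1 -> ~p1) -> p1).
2: does not force it.
3: does not force it.
Worlds forcing the formula: { }.

0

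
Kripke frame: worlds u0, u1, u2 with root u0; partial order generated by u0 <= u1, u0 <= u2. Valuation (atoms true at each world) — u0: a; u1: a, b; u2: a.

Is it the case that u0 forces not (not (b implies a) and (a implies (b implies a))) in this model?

Yes

u0 forces not (not (b implies a) and (a implies (b implies a))): no world accessible from u0 forces not (b implies a) and (a implies (b implies a)).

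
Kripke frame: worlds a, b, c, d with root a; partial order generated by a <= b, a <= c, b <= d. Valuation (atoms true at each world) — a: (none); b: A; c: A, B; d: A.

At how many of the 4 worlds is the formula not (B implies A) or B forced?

1

a: does not force it — a does not force not (B implies A) or B: neither disjunct is forced at a.
b: does not force it — b does not force not (B implies A) or B: neither disjunct is forced at b.
c: forces it.
d: does not force it — d does not force not (B implies A) or B: neither disjunct is forced at d.
Worlds forcing the formula: {c}.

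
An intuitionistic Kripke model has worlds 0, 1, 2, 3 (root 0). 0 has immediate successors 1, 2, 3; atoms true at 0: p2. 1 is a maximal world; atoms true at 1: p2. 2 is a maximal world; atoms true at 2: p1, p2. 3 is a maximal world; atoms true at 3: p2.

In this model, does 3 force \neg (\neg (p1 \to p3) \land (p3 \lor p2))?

3 \Vdash \neg (\neg (p1 \to p3) \land (p3 \lor p2)): no world accessible from 3 forces \neg (p1 \to p3) \land (p3 \lor p2).

Yes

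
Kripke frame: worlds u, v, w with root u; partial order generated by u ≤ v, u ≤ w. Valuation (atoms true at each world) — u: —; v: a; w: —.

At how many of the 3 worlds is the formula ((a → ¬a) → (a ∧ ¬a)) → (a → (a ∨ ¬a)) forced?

u: forces it.
v: forces it.
w: forces it.
Worlds forcing the formula: {u, v, w}.

3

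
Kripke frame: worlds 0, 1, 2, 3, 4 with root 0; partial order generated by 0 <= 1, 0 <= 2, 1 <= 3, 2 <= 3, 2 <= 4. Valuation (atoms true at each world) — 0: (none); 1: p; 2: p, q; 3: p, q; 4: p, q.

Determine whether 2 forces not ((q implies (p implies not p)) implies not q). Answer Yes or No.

2 does not force not ((q implies (p implies not p)) implies not q) since 2 is accessible from 2 and 2 forces (q implies (p implies not p)) implies not q.
2 forces (q implies (p implies not p)) implies not q vacuously: no world accessible from 2 forces the antecedent q implies (p implies not p).

No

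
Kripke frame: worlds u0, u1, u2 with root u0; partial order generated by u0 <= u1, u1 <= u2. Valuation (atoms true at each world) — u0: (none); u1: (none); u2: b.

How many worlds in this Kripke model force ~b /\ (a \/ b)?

0

u0: does not force it — u0 ||-/- ~b /\ (a \/ b) since u0 fails ~b.
u1: does not force it.
u2: does not force it.
Worlds forcing the formula: { }.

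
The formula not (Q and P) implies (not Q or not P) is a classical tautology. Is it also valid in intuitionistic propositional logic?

This is the constructively invalid direction of De Morgan's law for conjunction, which is not intuitionistically valid.
A Kripke countermodel: worlds 0, 1, 2; order generated by 0 <= 1, 0 <= 2; atoms true at each world — 0:{}; 1:{Q}; 2:{P}.
0 does not force not (Q and P) implies (not Q or not P): already at 0 itself, 0 forces not (Q and P) but 0 does not force not Q or not P.
0 does not force not Q or not P: neither disjunct is forced at 0.
0 does not force not Q since 1 is accessible from 0 and 1 forces Q.
So the root 0 does not force the formula.

No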